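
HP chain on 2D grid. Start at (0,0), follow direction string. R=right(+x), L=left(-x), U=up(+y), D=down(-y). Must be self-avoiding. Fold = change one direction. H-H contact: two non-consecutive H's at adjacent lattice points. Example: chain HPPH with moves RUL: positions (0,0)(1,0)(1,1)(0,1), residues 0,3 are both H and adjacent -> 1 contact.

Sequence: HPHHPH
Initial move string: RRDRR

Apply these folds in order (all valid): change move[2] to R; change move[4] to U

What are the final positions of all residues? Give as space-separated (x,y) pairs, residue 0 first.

Answer: (0,0) (1,0) (2,0) (3,0) (4,0) (4,1)

Derivation:
Initial moves: RRDRR
Fold: move[2]->R => RRRRR (positions: [(0, 0), (1, 0), (2, 0), (3, 0), (4, 0), (5, 0)])
Fold: move[4]->U => RRRRU (positions: [(0, 0), (1, 0), (2, 0), (3, 0), (4, 0), (4, 1)])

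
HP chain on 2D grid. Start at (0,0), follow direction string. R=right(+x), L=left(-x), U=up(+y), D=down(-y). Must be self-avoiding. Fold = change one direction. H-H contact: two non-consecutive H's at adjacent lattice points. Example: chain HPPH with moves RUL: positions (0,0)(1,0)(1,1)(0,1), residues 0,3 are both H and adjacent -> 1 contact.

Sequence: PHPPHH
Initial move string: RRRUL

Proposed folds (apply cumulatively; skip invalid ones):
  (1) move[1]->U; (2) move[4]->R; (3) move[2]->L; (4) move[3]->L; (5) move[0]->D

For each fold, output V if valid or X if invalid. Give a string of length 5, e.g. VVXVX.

Answer: VVVXX

Derivation:
Initial: RRRUL -> [(0, 0), (1, 0), (2, 0), (3, 0), (3, 1), (2, 1)]
Fold 1: move[1]->U => RURUL VALID
Fold 2: move[4]->R => RURUR VALID
Fold 3: move[2]->L => RULUR VALID
Fold 4: move[3]->L => RULLR INVALID (collision), skipped
Fold 5: move[0]->D => DULUR INVALID (collision), skipped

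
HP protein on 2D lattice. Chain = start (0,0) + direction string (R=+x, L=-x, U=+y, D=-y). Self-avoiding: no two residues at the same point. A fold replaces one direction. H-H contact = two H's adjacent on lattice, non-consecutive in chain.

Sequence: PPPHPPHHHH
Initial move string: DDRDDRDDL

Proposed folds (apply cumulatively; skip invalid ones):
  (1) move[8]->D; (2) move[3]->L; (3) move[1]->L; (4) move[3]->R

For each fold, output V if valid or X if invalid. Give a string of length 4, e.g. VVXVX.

Initial: DDRDDRDDL -> [(0, 0), (0, -1), (0, -2), (1, -2), (1, -3), (1, -4), (2, -4), (2, -5), (2, -6), (1, -6)]
Fold 1: move[8]->D => DDRDDRDDD VALID
Fold 2: move[3]->L => DDRLDRDDD INVALID (collision), skipped
Fold 3: move[1]->L => DLRDDRDDD INVALID (collision), skipped
Fold 4: move[3]->R => DDRRDRDDD VALID

Answer: VXXV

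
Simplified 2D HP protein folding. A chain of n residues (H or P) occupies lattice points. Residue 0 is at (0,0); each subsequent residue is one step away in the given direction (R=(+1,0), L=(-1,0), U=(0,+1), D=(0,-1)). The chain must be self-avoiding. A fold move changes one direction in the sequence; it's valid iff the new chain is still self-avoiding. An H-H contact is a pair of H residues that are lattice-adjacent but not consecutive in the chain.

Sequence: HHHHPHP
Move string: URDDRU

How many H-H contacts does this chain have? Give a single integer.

Positions: [(0, 0), (0, 1), (1, 1), (1, 0), (1, -1), (2, -1), (2, 0)]
H-H contact: residue 0 @(0,0) - residue 3 @(1, 0)

Answer: 1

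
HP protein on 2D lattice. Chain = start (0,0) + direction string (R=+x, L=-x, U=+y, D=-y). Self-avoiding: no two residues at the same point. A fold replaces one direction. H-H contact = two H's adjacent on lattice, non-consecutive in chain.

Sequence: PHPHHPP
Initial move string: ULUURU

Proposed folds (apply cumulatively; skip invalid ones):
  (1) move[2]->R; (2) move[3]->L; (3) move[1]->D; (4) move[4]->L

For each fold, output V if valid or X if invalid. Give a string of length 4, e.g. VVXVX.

Answer: XXXV

Derivation:
Initial: ULUURU -> [(0, 0), (0, 1), (-1, 1), (-1, 2), (-1, 3), (0, 3), (0, 4)]
Fold 1: move[2]->R => ULRURU INVALID (collision), skipped
Fold 2: move[3]->L => ULULRU INVALID (collision), skipped
Fold 3: move[1]->D => UDUURU INVALID (collision), skipped
Fold 4: move[4]->L => ULUULU VALID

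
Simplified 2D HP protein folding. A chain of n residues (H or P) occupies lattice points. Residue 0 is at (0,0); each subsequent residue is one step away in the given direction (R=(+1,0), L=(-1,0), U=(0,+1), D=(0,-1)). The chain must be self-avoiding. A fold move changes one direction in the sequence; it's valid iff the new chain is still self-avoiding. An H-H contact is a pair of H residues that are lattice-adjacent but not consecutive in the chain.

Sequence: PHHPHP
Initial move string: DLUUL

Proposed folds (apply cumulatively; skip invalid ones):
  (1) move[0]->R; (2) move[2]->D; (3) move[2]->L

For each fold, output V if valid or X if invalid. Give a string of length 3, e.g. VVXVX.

Answer: XXV

Derivation:
Initial: DLUUL -> [(0, 0), (0, -1), (-1, -1), (-1, 0), (-1, 1), (-2, 1)]
Fold 1: move[0]->R => RLUUL INVALID (collision), skipped
Fold 2: move[2]->D => DLDUL INVALID (collision), skipped
Fold 3: move[2]->L => DLLUL VALID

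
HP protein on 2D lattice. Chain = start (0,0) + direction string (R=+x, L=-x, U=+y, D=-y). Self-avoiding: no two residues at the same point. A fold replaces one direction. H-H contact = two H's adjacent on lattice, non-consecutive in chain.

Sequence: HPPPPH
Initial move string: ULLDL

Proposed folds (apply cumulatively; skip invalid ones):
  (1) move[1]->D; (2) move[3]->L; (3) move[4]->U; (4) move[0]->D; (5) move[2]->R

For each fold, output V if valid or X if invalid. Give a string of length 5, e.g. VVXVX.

Initial: ULLDL -> [(0, 0), (0, 1), (-1, 1), (-2, 1), (-2, 0), (-3, 0)]
Fold 1: move[1]->D => UDLDL INVALID (collision), skipped
Fold 2: move[3]->L => ULLLL VALID
Fold 3: move[4]->U => ULLLU VALID
Fold 4: move[0]->D => DLLLU VALID
Fold 5: move[2]->R => DLRLU INVALID (collision), skipped

Answer: XVVVX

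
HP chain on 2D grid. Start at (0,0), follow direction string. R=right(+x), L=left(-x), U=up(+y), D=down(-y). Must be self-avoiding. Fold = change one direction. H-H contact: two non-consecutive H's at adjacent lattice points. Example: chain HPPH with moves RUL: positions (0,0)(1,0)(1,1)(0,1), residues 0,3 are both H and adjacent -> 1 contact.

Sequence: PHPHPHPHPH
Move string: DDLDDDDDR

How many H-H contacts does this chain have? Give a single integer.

Positions: [(0, 0), (0, -1), (0, -2), (-1, -2), (-1, -3), (-1, -4), (-1, -5), (-1, -6), (-1, -7), (0, -7)]
No H-H contacts found.

Answer: 0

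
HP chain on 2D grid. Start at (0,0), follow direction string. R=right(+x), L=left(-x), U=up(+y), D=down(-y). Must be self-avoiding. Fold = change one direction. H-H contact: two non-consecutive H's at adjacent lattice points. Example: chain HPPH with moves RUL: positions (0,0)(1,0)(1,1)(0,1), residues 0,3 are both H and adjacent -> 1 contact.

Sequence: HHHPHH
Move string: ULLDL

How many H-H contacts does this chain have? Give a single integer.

Positions: [(0, 0), (0, 1), (-1, 1), (-2, 1), (-2, 0), (-3, 0)]
No H-H contacts found.

Answer: 0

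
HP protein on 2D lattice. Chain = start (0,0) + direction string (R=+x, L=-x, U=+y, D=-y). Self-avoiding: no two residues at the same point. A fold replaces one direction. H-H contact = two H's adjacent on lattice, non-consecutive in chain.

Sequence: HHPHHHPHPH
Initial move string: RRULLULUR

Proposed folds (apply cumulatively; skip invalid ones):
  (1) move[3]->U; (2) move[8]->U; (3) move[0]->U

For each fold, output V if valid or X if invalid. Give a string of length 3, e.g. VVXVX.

Initial: RRULLULUR -> [(0, 0), (1, 0), (2, 0), (2, 1), (1, 1), (0, 1), (0, 2), (-1, 2), (-1, 3), (0, 3)]
Fold 1: move[3]->U => RRUULULUR VALID
Fold 2: move[8]->U => RRUULULUU VALID
Fold 3: move[0]->U => URUULULUU VALID

Answer: VVV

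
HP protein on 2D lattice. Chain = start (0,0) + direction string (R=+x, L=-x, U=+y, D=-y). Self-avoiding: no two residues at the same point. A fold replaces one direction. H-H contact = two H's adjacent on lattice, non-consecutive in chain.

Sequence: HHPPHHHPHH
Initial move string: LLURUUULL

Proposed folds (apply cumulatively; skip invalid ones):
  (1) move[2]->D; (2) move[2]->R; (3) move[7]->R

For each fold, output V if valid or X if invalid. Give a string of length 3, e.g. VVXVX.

Answer: XXX

Derivation:
Initial: LLURUUULL -> [(0, 0), (-1, 0), (-2, 0), (-2, 1), (-1, 1), (-1, 2), (-1, 3), (-1, 4), (-2, 4), (-3, 4)]
Fold 1: move[2]->D => LLDRUUULL INVALID (collision), skipped
Fold 2: move[2]->R => LLRRUUULL INVALID (collision), skipped
Fold 3: move[7]->R => LLURUUURL INVALID (collision), skipped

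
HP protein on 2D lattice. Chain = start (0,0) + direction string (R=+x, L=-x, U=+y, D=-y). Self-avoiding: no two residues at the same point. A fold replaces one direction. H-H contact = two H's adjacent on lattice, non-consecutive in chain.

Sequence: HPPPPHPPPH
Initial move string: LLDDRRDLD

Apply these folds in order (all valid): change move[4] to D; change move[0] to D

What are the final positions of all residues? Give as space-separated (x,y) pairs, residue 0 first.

Initial moves: LLDDRRDLD
Fold: move[4]->D => LLDDDRDLD (positions: [(0, 0), (-1, 0), (-2, 0), (-2, -1), (-2, -2), (-2, -3), (-1, -3), (-1, -4), (-2, -4), (-2, -5)])
Fold: move[0]->D => DLDDDRDLD (positions: [(0, 0), (0, -1), (-1, -1), (-1, -2), (-1, -3), (-1, -4), (0, -4), (0, -5), (-1, -5), (-1, -6)])

Answer: (0,0) (0,-1) (-1,-1) (-1,-2) (-1,-3) (-1,-4) (0,-4) (0,-5) (-1,-5) (-1,-6)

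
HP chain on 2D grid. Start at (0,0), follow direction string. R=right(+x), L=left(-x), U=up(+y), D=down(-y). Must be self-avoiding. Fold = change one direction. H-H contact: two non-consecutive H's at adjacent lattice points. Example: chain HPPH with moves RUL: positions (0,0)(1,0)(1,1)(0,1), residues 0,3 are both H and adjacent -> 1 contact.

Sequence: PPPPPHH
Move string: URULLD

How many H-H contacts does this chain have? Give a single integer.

Positions: [(0, 0), (0, 1), (1, 1), (1, 2), (0, 2), (-1, 2), (-1, 1)]
No H-H contacts found.

Answer: 0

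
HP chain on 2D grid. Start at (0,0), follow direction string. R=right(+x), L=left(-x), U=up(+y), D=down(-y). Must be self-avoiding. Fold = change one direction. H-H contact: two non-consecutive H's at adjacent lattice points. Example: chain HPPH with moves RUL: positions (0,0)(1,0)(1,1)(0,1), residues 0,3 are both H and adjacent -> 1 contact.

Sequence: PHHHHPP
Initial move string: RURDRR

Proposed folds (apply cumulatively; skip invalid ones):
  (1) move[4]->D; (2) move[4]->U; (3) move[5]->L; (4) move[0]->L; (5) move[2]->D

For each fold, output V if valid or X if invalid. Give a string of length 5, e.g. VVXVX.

Initial: RURDRR -> [(0, 0), (1, 0), (1, 1), (2, 1), (2, 0), (3, 0), (4, 0)]
Fold 1: move[4]->D => RURDDR VALID
Fold 2: move[4]->U => RURDUR INVALID (collision), skipped
Fold 3: move[5]->L => RURDDL VALID
Fold 4: move[0]->L => LURDDL INVALID (collision), skipped
Fold 5: move[2]->D => RUDDDL INVALID (collision), skipped

Answer: VXVXX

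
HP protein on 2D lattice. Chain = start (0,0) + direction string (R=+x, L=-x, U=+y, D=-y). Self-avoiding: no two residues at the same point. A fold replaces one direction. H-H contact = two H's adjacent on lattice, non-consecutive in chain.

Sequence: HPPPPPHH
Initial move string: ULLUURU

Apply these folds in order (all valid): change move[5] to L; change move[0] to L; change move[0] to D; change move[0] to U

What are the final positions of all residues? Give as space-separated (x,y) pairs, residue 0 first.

Answer: (0,0) (0,1) (-1,1) (-2,1) (-2,2) (-2,3) (-3,3) (-3,4)

Derivation:
Initial moves: ULLUURU
Fold: move[5]->L => ULLUULU (positions: [(0, 0), (0, 1), (-1, 1), (-2, 1), (-2, 2), (-2, 3), (-3, 3), (-3, 4)])
Fold: move[0]->L => LLLUULU (positions: [(0, 0), (-1, 0), (-2, 0), (-3, 0), (-3, 1), (-3, 2), (-4, 2), (-4, 3)])
Fold: move[0]->D => DLLUULU (positions: [(0, 0), (0, -1), (-1, -1), (-2, -1), (-2, 0), (-2, 1), (-3, 1), (-3, 2)])
Fold: move[0]->U => ULLUULU (positions: [(0, 0), (0, 1), (-1, 1), (-2, 1), (-2, 2), (-2, 3), (-3, 3), (-3, 4)])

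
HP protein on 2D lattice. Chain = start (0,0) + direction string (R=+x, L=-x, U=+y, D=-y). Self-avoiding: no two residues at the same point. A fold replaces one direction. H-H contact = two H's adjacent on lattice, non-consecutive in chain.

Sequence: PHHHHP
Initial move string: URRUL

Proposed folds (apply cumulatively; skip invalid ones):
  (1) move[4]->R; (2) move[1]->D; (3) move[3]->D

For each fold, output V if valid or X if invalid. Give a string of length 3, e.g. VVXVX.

Initial: URRUL -> [(0, 0), (0, 1), (1, 1), (2, 1), (2, 2), (1, 2)]
Fold 1: move[4]->R => URRUR VALID
Fold 2: move[1]->D => UDRUR INVALID (collision), skipped
Fold 3: move[3]->D => URRDR VALID

Answer: VXV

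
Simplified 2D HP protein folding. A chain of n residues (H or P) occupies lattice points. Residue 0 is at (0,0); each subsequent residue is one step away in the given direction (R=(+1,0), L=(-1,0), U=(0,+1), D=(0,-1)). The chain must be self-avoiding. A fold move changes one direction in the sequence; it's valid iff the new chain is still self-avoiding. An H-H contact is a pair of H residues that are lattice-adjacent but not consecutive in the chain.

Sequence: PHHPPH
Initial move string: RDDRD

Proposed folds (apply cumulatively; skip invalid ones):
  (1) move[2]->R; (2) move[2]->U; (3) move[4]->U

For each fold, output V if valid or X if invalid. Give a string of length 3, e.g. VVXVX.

Answer: VXV

Derivation:
Initial: RDDRD -> [(0, 0), (1, 0), (1, -1), (1, -2), (2, -2), (2, -3)]
Fold 1: move[2]->R => RDRRD VALID
Fold 2: move[2]->U => RDURD INVALID (collision), skipped
Fold 3: move[4]->U => RDRRU VALID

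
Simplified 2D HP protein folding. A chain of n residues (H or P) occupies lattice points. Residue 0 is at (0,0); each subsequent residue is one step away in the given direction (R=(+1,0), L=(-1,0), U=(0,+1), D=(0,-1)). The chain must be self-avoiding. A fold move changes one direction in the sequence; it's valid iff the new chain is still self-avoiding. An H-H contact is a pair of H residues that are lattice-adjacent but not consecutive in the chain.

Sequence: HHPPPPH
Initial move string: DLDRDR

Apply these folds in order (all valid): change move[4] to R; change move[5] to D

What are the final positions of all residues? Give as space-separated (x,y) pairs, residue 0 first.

Initial moves: DLDRDR
Fold: move[4]->R => DLDRRR (positions: [(0, 0), (0, -1), (-1, -1), (-1, -2), (0, -2), (1, -2), (2, -2)])
Fold: move[5]->D => DLDRRD (positions: [(0, 0), (0, -1), (-1, -1), (-1, -2), (0, -2), (1, -2), (1, -3)])

Answer: (0,0) (0,-1) (-1,-1) (-1,-2) (0,-2) (1,-2) (1,-3)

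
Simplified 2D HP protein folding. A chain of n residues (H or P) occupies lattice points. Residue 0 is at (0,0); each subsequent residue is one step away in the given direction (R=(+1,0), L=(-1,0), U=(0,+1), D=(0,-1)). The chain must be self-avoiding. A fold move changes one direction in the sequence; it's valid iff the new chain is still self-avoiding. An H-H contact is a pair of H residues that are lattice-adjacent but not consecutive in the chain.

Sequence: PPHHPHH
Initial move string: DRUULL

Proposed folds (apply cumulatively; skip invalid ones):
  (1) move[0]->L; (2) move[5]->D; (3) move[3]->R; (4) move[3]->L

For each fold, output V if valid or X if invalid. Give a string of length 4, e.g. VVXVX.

Initial: DRUULL -> [(0, 0), (0, -1), (1, -1), (1, 0), (1, 1), (0, 1), (-1, 1)]
Fold 1: move[0]->L => LRUULL INVALID (collision), skipped
Fold 2: move[5]->D => DRUULD INVALID (collision), skipped
Fold 3: move[3]->R => DRURLL INVALID (collision), skipped
Fold 4: move[3]->L => DRULLL INVALID (collision), skipped

Answer: XXXX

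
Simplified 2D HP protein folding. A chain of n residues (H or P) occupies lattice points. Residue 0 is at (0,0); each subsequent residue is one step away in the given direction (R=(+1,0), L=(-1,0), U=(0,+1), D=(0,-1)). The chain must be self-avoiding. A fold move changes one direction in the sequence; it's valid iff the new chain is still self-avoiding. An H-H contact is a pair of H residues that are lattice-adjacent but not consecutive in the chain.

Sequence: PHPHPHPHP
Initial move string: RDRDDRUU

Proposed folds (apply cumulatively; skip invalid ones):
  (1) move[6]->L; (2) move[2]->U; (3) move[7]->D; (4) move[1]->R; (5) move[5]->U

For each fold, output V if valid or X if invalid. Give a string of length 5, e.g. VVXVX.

Initial: RDRDDRUU -> [(0, 0), (1, 0), (1, -1), (2, -1), (2, -2), (2, -3), (3, -3), (3, -2), (3, -1)]
Fold 1: move[6]->L => RDRDDRLU INVALID (collision), skipped
Fold 2: move[2]->U => RDUDDRUU INVALID (collision), skipped
Fold 3: move[7]->D => RDRDDRUD INVALID (collision), skipped
Fold 4: move[1]->R => RRRDDRUU VALID
Fold 5: move[5]->U => RRRDDUUU INVALID (collision), skipped

Answer: XXXVX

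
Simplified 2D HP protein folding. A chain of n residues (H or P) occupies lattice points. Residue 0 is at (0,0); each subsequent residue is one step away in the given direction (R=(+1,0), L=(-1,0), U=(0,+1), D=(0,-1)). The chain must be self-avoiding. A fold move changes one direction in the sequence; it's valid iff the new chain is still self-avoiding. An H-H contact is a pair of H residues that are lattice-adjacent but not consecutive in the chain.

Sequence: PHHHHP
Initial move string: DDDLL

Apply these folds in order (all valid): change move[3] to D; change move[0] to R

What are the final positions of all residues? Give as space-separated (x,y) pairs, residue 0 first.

Initial moves: DDDLL
Fold: move[3]->D => DDDDL (positions: [(0, 0), (0, -1), (0, -2), (0, -3), (0, -4), (-1, -4)])
Fold: move[0]->R => RDDDL (positions: [(0, 0), (1, 0), (1, -1), (1, -2), (1, -3), (0, -3)])

Answer: (0,0) (1,0) (1,-1) (1,-2) (1,-3) (0,-3)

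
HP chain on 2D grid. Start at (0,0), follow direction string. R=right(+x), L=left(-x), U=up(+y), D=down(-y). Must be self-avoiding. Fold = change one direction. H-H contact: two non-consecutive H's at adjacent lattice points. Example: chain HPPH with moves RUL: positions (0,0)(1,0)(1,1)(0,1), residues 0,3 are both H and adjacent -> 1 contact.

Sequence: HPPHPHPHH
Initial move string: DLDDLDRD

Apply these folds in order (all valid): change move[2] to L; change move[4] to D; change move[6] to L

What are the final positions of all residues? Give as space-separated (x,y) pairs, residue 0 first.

Initial moves: DLDDLDRD
Fold: move[2]->L => DLLDLDRD (positions: [(0, 0), (0, -1), (-1, -1), (-2, -1), (-2, -2), (-3, -2), (-3, -3), (-2, -3), (-2, -4)])
Fold: move[4]->D => DLLDDDRD (positions: [(0, 0), (0, -1), (-1, -1), (-2, -1), (-2, -2), (-2, -3), (-2, -4), (-1, -4), (-1, -5)])
Fold: move[6]->L => DLLDDDLD (positions: [(0, 0), (0, -1), (-1, -1), (-2, -1), (-2, -2), (-2, -3), (-2, -4), (-3, -4), (-3, -5)])

Answer: (0,0) (0,-1) (-1,-1) (-2,-1) (-2,-2) (-2,-3) (-2,-4) (-3,-4) (-3,-5)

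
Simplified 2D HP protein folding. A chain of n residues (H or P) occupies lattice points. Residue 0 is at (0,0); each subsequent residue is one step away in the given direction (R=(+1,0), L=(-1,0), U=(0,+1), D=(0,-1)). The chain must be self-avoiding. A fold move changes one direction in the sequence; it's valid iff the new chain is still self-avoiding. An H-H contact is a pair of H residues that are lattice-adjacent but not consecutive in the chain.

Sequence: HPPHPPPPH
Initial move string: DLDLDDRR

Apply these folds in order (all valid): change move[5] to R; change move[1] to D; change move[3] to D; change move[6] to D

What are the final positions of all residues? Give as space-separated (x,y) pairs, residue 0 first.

Answer: (0,0) (0,-1) (0,-2) (0,-3) (0,-4) (0,-5) (1,-5) (1,-6) (2,-6)

Derivation:
Initial moves: DLDLDDRR
Fold: move[5]->R => DLDLDRRR (positions: [(0, 0), (0, -1), (-1, -1), (-1, -2), (-2, -2), (-2, -3), (-1, -3), (0, -3), (1, -3)])
Fold: move[1]->D => DDDLDRRR (positions: [(0, 0), (0, -1), (0, -2), (0, -3), (-1, -3), (-1, -4), (0, -4), (1, -4), (2, -4)])
Fold: move[3]->D => DDDDDRRR (positions: [(0, 0), (0, -1), (0, -2), (0, -3), (0, -4), (0, -5), (1, -5), (2, -5), (3, -5)])
Fold: move[6]->D => DDDDDRDR (positions: [(0, 0), (0, -1), (0, -2), (0, -3), (0, -4), (0, -5), (1, -5), (1, -6), (2, -6)])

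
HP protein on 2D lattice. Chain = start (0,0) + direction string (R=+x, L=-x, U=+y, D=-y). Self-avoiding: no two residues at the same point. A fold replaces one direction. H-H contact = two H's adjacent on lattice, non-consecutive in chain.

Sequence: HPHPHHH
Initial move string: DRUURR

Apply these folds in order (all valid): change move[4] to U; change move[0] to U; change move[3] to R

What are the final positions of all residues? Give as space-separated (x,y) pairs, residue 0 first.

Initial moves: DRUURR
Fold: move[4]->U => DRUUUR (positions: [(0, 0), (0, -1), (1, -1), (1, 0), (1, 1), (1, 2), (2, 2)])
Fold: move[0]->U => URUUUR (positions: [(0, 0), (0, 1), (1, 1), (1, 2), (1, 3), (1, 4), (2, 4)])
Fold: move[3]->R => URURUR (positions: [(0, 0), (0, 1), (1, 1), (1, 2), (2, 2), (2, 3), (3, 3)])

Answer: (0,0) (0,1) (1,1) (1,2) (2,2) (2,3) (3,3)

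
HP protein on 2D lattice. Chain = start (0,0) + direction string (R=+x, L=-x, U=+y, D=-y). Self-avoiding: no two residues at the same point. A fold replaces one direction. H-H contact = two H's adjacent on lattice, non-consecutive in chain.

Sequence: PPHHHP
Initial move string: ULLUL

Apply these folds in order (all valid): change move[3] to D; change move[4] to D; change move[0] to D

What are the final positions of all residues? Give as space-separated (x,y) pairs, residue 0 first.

Initial moves: ULLUL
Fold: move[3]->D => ULLDL (positions: [(0, 0), (0, 1), (-1, 1), (-2, 1), (-2, 0), (-3, 0)])
Fold: move[4]->D => ULLDD (positions: [(0, 0), (0, 1), (-1, 1), (-2, 1), (-2, 0), (-2, -1)])
Fold: move[0]->D => DLLDD (positions: [(0, 0), (0, -1), (-1, -1), (-2, -1), (-2, -2), (-2, -3)])

Answer: (0,0) (0,-1) (-1,-1) (-2,-1) (-2,-2) (-2,-3)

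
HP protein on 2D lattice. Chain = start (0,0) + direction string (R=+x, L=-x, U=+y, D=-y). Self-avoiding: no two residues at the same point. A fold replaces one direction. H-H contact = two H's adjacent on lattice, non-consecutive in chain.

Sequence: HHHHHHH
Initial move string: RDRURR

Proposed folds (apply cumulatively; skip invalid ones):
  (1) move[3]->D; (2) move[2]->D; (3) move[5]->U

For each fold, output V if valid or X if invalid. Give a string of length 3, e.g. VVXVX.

Answer: VVV

Derivation:
Initial: RDRURR -> [(0, 0), (1, 0), (1, -1), (2, -1), (2, 0), (3, 0), (4, 0)]
Fold 1: move[3]->D => RDRDRR VALID
Fold 2: move[2]->D => RDDDRR VALID
Fold 3: move[5]->U => RDDDRU VALID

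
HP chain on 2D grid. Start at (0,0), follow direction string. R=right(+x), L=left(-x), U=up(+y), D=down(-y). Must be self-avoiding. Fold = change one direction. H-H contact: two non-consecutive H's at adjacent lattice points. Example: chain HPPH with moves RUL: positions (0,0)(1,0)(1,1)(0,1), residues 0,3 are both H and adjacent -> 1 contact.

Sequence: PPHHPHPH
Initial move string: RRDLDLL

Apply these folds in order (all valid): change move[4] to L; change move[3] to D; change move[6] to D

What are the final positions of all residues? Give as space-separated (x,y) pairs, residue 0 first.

Answer: (0,0) (1,0) (2,0) (2,-1) (2,-2) (1,-2) (0,-2) (0,-3)

Derivation:
Initial moves: RRDLDLL
Fold: move[4]->L => RRDLLLL (positions: [(0, 0), (1, 0), (2, 0), (2, -1), (1, -1), (0, -1), (-1, -1), (-2, -1)])
Fold: move[3]->D => RRDDLLL (positions: [(0, 0), (1, 0), (2, 0), (2, -1), (2, -2), (1, -2), (0, -2), (-1, -2)])
Fold: move[6]->D => RRDDLLD (positions: [(0, 0), (1, 0), (2, 0), (2, -1), (2, -2), (1, -2), (0, -2), (0, -3)])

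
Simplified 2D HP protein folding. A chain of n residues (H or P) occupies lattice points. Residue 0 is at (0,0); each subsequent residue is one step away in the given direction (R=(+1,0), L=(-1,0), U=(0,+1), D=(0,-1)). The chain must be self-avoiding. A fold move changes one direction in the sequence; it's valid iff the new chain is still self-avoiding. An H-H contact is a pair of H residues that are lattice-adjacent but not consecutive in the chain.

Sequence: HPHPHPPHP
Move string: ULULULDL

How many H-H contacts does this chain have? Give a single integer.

Answer: 1

Derivation:
Positions: [(0, 0), (0, 1), (-1, 1), (-1, 2), (-2, 2), (-2, 3), (-3, 3), (-3, 2), (-4, 2)]
H-H contact: residue 4 @(-2,2) - residue 7 @(-3, 2)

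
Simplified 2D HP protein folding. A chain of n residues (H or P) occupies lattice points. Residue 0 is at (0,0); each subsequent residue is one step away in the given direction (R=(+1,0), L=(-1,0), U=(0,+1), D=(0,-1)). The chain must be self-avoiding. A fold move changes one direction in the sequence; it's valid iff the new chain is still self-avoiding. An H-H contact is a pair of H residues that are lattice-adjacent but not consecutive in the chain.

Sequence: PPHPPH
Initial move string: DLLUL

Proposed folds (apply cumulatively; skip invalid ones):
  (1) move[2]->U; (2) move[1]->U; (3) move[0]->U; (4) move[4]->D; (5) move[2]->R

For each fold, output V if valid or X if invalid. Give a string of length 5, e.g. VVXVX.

Initial: DLLUL -> [(0, 0), (0, -1), (-1, -1), (-2, -1), (-2, 0), (-3, 0)]
Fold 1: move[2]->U => DLUUL VALID
Fold 2: move[1]->U => DUUUL INVALID (collision), skipped
Fold 3: move[0]->U => ULUUL VALID
Fold 4: move[4]->D => ULUUD INVALID (collision), skipped
Fold 5: move[2]->R => ULRUL INVALID (collision), skipped

Answer: VXVXX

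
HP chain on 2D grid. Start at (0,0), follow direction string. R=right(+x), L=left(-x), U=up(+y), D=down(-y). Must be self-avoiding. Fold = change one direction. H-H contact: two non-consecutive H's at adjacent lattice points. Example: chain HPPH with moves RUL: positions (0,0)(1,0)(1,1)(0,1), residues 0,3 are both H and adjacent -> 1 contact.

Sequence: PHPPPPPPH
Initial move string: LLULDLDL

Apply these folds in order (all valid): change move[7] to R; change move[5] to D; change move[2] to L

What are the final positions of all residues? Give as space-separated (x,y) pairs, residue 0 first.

Initial moves: LLULDLDL
Fold: move[7]->R => LLULDLDR (positions: [(0, 0), (-1, 0), (-2, 0), (-2, 1), (-3, 1), (-3, 0), (-4, 0), (-4, -1), (-3, -1)])
Fold: move[5]->D => LLULDDDR (positions: [(0, 0), (-1, 0), (-2, 0), (-2, 1), (-3, 1), (-3, 0), (-3, -1), (-3, -2), (-2, -2)])
Fold: move[2]->L => LLLLDDDR (positions: [(0, 0), (-1, 0), (-2, 0), (-3, 0), (-4, 0), (-4, -1), (-4, -2), (-4, -3), (-3, -3)])

Answer: (0,0) (-1,0) (-2,0) (-3,0) (-4,0) (-4,-1) (-4,-2) (-4,-3) (-3,-3)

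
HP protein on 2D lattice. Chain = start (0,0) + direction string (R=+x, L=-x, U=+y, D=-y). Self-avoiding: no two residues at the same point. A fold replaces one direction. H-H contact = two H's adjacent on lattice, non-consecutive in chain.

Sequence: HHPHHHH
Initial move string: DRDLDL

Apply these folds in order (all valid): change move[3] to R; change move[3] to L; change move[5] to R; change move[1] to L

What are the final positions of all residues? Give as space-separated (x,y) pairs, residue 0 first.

Initial moves: DRDLDL
Fold: move[3]->R => DRDRDL (positions: [(0, 0), (0, -1), (1, -1), (1, -2), (2, -2), (2, -3), (1, -3)])
Fold: move[3]->L => DRDLDL (positions: [(0, 0), (0, -1), (1, -1), (1, -2), (0, -2), (0, -3), (-1, -3)])
Fold: move[5]->R => DRDLDR (positions: [(0, 0), (0, -1), (1, -1), (1, -2), (0, -2), (0, -3), (1, -3)])
Fold: move[1]->L => DLDLDR (positions: [(0, 0), (0, -1), (-1, -1), (-1, -2), (-2, -2), (-2, -3), (-1, -3)])

Answer: (0,0) (0,-1) (-1,-1) (-1,-2) (-2,-2) (-2,-3) (-1,-3)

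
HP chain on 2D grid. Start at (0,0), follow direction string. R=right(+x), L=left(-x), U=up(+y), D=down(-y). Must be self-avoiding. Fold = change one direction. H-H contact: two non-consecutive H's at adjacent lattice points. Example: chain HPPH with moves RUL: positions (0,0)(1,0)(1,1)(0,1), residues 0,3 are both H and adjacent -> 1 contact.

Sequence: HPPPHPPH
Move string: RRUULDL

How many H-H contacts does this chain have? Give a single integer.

Positions: [(0, 0), (1, 0), (2, 0), (2, 1), (2, 2), (1, 2), (1, 1), (0, 1)]
H-H contact: residue 0 @(0,0) - residue 7 @(0, 1)

Answer: 1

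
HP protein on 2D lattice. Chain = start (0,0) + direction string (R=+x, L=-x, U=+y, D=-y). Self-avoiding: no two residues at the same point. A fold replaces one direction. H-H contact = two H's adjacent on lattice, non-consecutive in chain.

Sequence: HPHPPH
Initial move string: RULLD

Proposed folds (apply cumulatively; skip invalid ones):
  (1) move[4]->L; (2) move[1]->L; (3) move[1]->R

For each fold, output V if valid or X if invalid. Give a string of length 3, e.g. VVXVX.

Answer: VXX

Derivation:
Initial: RULLD -> [(0, 0), (1, 0), (1, 1), (0, 1), (-1, 1), (-1, 0)]
Fold 1: move[4]->L => RULLL VALID
Fold 2: move[1]->L => RLLLL INVALID (collision), skipped
Fold 3: move[1]->R => RRLLL INVALID (collision), skipped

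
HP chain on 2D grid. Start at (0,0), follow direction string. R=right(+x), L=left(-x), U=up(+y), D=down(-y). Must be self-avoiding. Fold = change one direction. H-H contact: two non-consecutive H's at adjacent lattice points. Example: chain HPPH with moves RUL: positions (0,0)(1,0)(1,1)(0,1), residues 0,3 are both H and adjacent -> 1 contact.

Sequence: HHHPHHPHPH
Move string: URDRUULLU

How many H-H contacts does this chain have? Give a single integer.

Positions: [(0, 0), (0, 1), (1, 1), (1, 0), (2, 0), (2, 1), (2, 2), (1, 2), (0, 2), (0, 3)]
H-H contact: residue 2 @(1,1) - residue 5 @(2, 1)
H-H contact: residue 2 @(1,1) - residue 7 @(1, 2)

Answer: 2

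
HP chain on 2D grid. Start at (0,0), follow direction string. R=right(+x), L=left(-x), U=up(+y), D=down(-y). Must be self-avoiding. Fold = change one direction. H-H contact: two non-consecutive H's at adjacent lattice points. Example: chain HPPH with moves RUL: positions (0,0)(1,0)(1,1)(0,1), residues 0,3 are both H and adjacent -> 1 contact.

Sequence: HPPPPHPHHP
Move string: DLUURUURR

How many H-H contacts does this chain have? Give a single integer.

Answer: 1

Derivation:
Positions: [(0, 0), (0, -1), (-1, -1), (-1, 0), (-1, 1), (0, 1), (0, 2), (0, 3), (1, 3), (2, 3)]
H-H contact: residue 0 @(0,0) - residue 5 @(0, 1)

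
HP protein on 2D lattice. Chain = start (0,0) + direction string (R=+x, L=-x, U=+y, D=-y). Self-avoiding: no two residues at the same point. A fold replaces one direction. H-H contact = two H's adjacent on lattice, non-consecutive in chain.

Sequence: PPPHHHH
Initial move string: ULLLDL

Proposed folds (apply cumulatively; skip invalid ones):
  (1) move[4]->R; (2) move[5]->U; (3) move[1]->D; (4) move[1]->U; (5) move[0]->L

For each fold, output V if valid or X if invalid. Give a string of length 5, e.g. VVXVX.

Answer: XXXVV

Derivation:
Initial: ULLLDL -> [(0, 0), (0, 1), (-1, 1), (-2, 1), (-3, 1), (-3, 0), (-4, 0)]
Fold 1: move[4]->R => ULLLRL INVALID (collision), skipped
Fold 2: move[5]->U => ULLLDU INVALID (collision), skipped
Fold 3: move[1]->D => UDLLDL INVALID (collision), skipped
Fold 4: move[1]->U => UULLDL VALID
Fold 5: move[0]->L => LULLDL VALID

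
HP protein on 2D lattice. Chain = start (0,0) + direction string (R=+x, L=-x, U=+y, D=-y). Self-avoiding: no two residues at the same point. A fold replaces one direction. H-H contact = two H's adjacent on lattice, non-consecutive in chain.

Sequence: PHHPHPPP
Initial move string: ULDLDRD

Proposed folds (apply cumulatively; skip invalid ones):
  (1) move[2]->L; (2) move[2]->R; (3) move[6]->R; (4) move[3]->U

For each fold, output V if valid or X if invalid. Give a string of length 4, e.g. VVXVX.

Initial: ULDLDRD -> [(0, 0), (0, 1), (-1, 1), (-1, 0), (-2, 0), (-2, -1), (-1, -1), (-1, -2)]
Fold 1: move[2]->L => ULLLDRD VALID
Fold 2: move[2]->R => ULRLDRD INVALID (collision), skipped
Fold 3: move[6]->R => ULLLDRR VALID
Fold 4: move[3]->U => ULLUDRR INVALID (collision), skipped

Answer: VXVX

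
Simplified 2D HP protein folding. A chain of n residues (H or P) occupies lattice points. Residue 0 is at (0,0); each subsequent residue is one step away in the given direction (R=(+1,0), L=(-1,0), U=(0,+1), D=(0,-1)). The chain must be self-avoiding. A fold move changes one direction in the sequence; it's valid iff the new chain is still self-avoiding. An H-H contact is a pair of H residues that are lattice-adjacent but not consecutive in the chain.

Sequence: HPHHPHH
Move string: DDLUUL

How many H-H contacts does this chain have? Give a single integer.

Positions: [(0, 0), (0, -1), (0, -2), (-1, -2), (-1, -1), (-1, 0), (-2, 0)]
H-H contact: residue 0 @(0,0) - residue 5 @(-1, 0)

Answer: 1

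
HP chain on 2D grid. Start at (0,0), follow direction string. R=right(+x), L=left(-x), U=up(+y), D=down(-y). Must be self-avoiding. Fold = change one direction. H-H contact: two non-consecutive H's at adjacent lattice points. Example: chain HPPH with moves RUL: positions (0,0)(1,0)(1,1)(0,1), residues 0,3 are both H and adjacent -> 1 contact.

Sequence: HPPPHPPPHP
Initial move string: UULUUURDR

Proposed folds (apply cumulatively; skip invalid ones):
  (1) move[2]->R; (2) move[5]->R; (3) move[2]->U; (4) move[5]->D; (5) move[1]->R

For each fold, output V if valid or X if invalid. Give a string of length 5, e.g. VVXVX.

Initial: UULUUURDR -> [(0, 0), (0, 1), (0, 2), (-1, 2), (-1, 3), (-1, 4), (-1, 5), (0, 5), (0, 4), (1, 4)]
Fold 1: move[2]->R => UURUUURDR VALID
Fold 2: move[5]->R => UURUURRDR VALID
Fold 3: move[2]->U => UUUUURRDR VALID
Fold 4: move[5]->D => UUUUUDRDR INVALID (collision), skipped
Fold 5: move[1]->R => URUUURRDR VALID

Answer: VVVXV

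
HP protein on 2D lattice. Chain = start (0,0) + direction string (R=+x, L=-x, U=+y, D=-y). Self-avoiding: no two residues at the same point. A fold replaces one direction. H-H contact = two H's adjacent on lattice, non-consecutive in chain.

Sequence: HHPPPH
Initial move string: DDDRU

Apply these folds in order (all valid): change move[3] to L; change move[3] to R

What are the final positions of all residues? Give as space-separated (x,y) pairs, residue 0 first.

Answer: (0,0) (0,-1) (0,-2) (0,-3) (1,-3) (1,-2)

Derivation:
Initial moves: DDDRU
Fold: move[3]->L => DDDLU (positions: [(0, 0), (0, -1), (0, -2), (0, -3), (-1, -3), (-1, -2)])
Fold: move[3]->R => DDDRU (positions: [(0, 0), (0, -1), (0, -2), (0, -3), (1, -3), (1, -2)])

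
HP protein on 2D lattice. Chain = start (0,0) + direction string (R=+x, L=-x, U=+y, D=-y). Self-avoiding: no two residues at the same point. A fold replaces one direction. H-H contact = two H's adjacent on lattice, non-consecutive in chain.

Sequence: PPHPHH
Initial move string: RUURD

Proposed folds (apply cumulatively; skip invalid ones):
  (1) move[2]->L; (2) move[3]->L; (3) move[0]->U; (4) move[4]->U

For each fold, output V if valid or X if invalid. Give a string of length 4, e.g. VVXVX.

Answer: XVVV

Derivation:
Initial: RUURD -> [(0, 0), (1, 0), (1, 1), (1, 2), (2, 2), (2, 1)]
Fold 1: move[2]->L => RULRD INVALID (collision), skipped
Fold 2: move[3]->L => RUULD VALID
Fold 3: move[0]->U => UUULD VALID
Fold 4: move[4]->U => UUULU VALID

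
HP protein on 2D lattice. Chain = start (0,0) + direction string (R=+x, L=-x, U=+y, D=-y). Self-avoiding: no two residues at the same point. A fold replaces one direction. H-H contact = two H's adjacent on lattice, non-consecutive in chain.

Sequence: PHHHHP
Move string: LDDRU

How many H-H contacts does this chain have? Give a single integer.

Answer: 0

Derivation:
Positions: [(0, 0), (-1, 0), (-1, -1), (-1, -2), (0, -2), (0, -1)]
No H-H contacts found.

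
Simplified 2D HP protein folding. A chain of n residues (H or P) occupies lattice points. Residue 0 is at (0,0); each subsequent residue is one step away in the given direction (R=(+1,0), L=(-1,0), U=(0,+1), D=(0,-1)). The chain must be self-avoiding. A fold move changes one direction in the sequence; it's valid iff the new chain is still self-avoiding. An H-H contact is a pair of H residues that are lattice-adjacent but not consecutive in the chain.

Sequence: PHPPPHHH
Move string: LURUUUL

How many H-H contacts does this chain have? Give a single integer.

Positions: [(0, 0), (-1, 0), (-1, 1), (0, 1), (0, 2), (0, 3), (0, 4), (-1, 4)]
No H-H contacts found.

Answer: 0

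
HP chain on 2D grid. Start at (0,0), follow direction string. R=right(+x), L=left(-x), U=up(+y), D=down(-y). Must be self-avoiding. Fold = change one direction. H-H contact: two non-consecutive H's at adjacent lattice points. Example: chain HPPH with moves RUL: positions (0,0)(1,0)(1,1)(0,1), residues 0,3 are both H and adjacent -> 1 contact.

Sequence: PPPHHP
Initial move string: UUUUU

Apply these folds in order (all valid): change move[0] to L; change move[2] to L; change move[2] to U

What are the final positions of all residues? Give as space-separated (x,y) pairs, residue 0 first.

Answer: (0,0) (-1,0) (-1,1) (-1,2) (-1,3) (-1,4)

Derivation:
Initial moves: UUUUU
Fold: move[0]->L => LUUUU (positions: [(0, 0), (-1, 0), (-1, 1), (-1, 2), (-1, 3), (-1, 4)])
Fold: move[2]->L => LULUU (positions: [(0, 0), (-1, 0), (-1, 1), (-2, 1), (-2, 2), (-2, 3)])
Fold: move[2]->U => LUUUU (positions: [(0, 0), (-1, 0), (-1, 1), (-1, 2), (-1, 3), (-1, 4)])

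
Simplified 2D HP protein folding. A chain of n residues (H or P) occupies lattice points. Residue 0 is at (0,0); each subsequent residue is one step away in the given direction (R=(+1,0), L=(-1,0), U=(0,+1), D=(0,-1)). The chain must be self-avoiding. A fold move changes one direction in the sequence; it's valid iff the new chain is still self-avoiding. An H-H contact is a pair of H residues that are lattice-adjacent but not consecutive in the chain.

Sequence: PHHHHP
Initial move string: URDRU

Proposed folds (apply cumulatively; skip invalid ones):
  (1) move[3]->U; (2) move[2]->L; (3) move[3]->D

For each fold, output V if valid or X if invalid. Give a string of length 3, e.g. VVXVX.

Initial: URDRU -> [(0, 0), (0, 1), (1, 1), (1, 0), (2, 0), (2, 1)]
Fold 1: move[3]->U => URDUU INVALID (collision), skipped
Fold 2: move[2]->L => URLRU INVALID (collision), skipped
Fold 3: move[3]->D => URDDU INVALID (collision), skipped

Answer: XXX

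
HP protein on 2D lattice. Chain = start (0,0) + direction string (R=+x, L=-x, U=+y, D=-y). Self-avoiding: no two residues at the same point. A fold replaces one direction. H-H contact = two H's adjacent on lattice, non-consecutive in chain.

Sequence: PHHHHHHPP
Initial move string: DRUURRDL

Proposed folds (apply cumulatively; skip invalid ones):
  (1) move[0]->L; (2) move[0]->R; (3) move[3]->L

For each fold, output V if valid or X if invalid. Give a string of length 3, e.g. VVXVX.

Initial: DRUURRDL -> [(0, 0), (0, -1), (1, -1), (1, 0), (1, 1), (2, 1), (3, 1), (3, 0), (2, 0)]
Fold 1: move[0]->L => LRUURRDL INVALID (collision), skipped
Fold 2: move[0]->R => RRUURRDL VALID
Fold 3: move[3]->L => RRULRRDL INVALID (collision), skipped

Answer: XVX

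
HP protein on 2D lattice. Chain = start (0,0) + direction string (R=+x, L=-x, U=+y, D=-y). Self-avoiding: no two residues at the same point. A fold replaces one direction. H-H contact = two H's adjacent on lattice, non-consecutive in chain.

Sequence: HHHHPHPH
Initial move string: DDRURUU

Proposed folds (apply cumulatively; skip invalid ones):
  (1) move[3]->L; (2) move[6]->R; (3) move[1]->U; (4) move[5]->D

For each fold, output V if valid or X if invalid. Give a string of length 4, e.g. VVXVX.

Answer: XVXV

Derivation:
Initial: DDRURUU -> [(0, 0), (0, -1), (0, -2), (1, -2), (1, -1), (2, -1), (2, 0), (2, 1)]
Fold 1: move[3]->L => DDRLRUU INVALID (collision), skipped
Fold 2: move[6]->R => DDRURUR VALID
Fold 3: move[1]->U => DURURUR INVALID (collision), skipped
Fold 4: move[5]->D => DDRURDR VALID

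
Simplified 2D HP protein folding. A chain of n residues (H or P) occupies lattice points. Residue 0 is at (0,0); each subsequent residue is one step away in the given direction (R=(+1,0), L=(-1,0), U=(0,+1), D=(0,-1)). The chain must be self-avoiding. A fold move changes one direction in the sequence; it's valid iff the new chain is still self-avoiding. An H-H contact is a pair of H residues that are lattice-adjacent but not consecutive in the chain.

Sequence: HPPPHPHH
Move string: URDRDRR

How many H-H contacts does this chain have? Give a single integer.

Positions: [(0, 0), (0, 1), (1, 1), (1, 0), (2, 0), (2, -1), (3, -1), (4, -1)]
No H-H contacts found.

Answer: 0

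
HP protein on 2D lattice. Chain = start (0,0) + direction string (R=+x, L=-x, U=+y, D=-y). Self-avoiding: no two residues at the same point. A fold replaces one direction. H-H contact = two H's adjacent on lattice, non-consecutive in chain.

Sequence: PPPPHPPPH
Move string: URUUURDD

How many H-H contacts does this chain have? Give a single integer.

Positions: [(0, 0), (0, 1), (1, 1), (1, 2), (1, 3), (1, 4), (2, 4), (2, 3), (2, 2)]
No H-H contacts found.

Answer: 0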